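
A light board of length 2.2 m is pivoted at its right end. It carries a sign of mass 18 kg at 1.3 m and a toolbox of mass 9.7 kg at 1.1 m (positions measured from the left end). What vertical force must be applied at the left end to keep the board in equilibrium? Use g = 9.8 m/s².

Sum moments about the right end (the unknown pivot reaction has zero arm there).
Sign: 18 × 9.8 = 176.4 N down at 1.3 m → arm 0.9 m, τ = 176.4 × 0.9 = 158.8 N·m counterclockwise.
Toolbox: 9.7 × 9.8 = 95.06 N down at 1.1 m → arm 1.1 m, τ = 95.06 × 1.1 = 104.6 N·m counterclockwise.
Net moment of the loads = 263.4 N·m counterclockwise.
The upward force F acts at the left end, arm 2.2 m, giving F × 2.2 clockwise.
Balancing moments: F × 2.2 = 263.4, giving F = 263.4 / 2.2 = 120 N.

F ≈ 120 N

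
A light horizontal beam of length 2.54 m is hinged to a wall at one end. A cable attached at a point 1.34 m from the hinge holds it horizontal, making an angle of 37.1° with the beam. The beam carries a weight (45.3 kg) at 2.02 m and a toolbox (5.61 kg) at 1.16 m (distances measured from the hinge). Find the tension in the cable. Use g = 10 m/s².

Sum moments about the hinge (the unknown hinge reaction has zero arm there).
Weight: 45.3 × 10 = 453 N down at 2.02 m → arm 2.02 m, τ = 453 × 2.02 = 915.1 N·m clockwise.
Toolbox: 5.61 × 10 = 56.1 N down at 1.16 m → arm 1.16 m, τ = 56.1 × 1.16 = 65.08 N·m clockwise.
Total clockwise load moment = 980.2 N·m.
The cable tension T acts at 1.34 m; only its component perpendicular to the beam, T sinθ, produces torque. sin 37.1° = 0.6032.
For rotational equilibrium, T × 1.34 × 0.6032 = 980.2, so T = 980.2 / 0.8083 = 1210 N.

T ≈ 1210 N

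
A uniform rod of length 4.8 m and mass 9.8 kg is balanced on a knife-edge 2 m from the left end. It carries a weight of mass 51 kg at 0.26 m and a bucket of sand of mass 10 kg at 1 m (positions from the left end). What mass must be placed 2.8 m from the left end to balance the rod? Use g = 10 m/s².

m ≈ 119 kg

Take moments about the knife-edge (at 2 m from the left end).
Beam weight: 9.8 × 10 = 98 N down at 2.4 m → arm 0.4 m, τ = 98 × 0.4 = 39.2 N·m clockwise.
Weight: 51 × 10 = 510 N down at 0.26 m → arm 1.74 m, τ = 510 × 1.74 = 887.4 N·m counterclockwise.
Bucket of sand: 10 × 10 = 100 N down at 1 m → arm 1 m, τ = 100 × 1 = 100 N·m counterclockwise.
Net moment of known loads = 948.2 N·m counterclockwise.
An unknown mass m at 2.8 m has arm 0.8 m; its moment is m·g·0.8 clockwise.
For rotational equilibrium, m × 10 × 0.8 = 948.2, so m = 948.2 / (10 × 0.8) = 119 kg.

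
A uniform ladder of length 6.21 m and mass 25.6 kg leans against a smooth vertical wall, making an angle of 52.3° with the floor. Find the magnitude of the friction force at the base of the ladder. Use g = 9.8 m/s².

Choose the foot of the ladder as the axis so the floor normal and friction both act there and drop out.
Ladder weight 25.6×9.8 = 250.9 N acts at 3.105 m along the ladder; its horizontal arm is 3.105·cos52.3° = 1.899 m → τ = 476.5 N·m clockwise.
Wall normal N acts horizontally at the top; its moment arm is the height L sinθ = 6.21·sin52.3° = 4.913 m, counterclockwise.
For rotational equilibrium, N × 4.913 = 476.5, so N = 97 N.
ΣFx = 0: friction at the foot balances the wall's push, so f = N_wall = 97 N.

f ≈ 97 N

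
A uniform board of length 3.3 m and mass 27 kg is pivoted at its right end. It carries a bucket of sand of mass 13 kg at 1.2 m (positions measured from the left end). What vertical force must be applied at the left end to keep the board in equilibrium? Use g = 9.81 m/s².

About the right end:
Beam weight: 27 × 9.81 = 264.9 N down at 1.65 m → arm 1.65 m, τ = 264.9 × 1.65 = 437.1 N·m counterclockwise.
Bucket of sand: 13 × 9.81 = 127.5 N down at 1.2 m → arm 2.1 m, τ = 127.5 × 2.1 = 267.8 N·m counterclockwise.
Net moment of the loads = 704.9 N·m counterclockwise.
The upward force F acts at the left end, arm 3.3 m, giving F × 3.3 clockwise.
For rotational equilibrium, F × 3.3 = 704.9, so F = 704.9 / 3.3 = 214 N.

F ≈ 214 N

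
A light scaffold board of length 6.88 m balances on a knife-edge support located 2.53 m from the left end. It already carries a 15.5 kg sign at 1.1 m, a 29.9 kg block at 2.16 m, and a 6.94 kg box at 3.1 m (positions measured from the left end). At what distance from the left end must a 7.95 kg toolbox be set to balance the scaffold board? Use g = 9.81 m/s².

x ≈ 6.21 m from the left end

Take moments about the knife-edge support (at 2.53 m from the left end).
Sign: 15.5 × 9.81 = 152.1 N down at 1.1 m → arm 1.43 m, τ = 152.1 × 1.43 = 217.5 N·m counterclockwise.
Block: 29.9 × 9.81 = 293.3 N down at 2.16 m → arm 0.37 m, τ = 293.3 × 0.37 = 108.5 N·m counterclockwise.
Box: 6.94 × 9.81 = 68.08 N down at 3.1 m → arm 0.57 m, τ = 68.08 × 0.57 = 38.81 N·m clockwise.
Net moment of existing loads = 287.2 N·m counterclockwise.
The toolbox weighs 7.95 × 9.81 = 77.99 N and must supply an equal clockwise moment, so its lever arm about the knife-edge support is 287.2 / 77.99 = 3.68 m.
That puts it at 2.53 + 3.68 = 6.21 m from the left end.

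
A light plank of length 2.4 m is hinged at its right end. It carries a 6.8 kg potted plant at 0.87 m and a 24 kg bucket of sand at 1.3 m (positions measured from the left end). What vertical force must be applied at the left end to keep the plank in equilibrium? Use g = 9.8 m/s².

About the right end:
Potted plant: 6.8 × 9.8 = 66.64 N down at 0.87 m → arm 1.53 m, τ = 66.64 × 1.53 = 102 N·m counterclockwise.
Bucket of sand: 24 × 9.8 = 235.2 N down at 1.3 m → arm 1.1 m, τ = 235.2 × 1.1 = 258.7 N·m counterclockwise.
Net moment of the loads = 360.7 N·m counterclockwise.
The upward force F acts at the left end, arm 2.4 m, giving F × 2.4 clockwise.
For rotational equilibrium, F × 2.4 = 360.7, so F = 360.7 / 2.4 = 150 N.

F ≈ 150 N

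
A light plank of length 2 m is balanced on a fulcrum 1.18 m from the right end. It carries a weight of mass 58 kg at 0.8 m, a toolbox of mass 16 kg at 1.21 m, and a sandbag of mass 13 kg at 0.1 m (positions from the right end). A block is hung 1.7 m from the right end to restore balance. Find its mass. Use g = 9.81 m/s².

About the fulcrum (at 1.18 m from the right end):
Weight: 58 × 9.81 = 569 N down at 0.8 m → arm 0.38 m, τ = 569 × 0.38 = 216.2 N·m clockwise.
Toolbox: 16 × 9.81 = 157 N down at 1.21 m → arm 0.03 m, τ = 157 × 0.03 = 4.71 N·m counterclockwise.
Sandbag: 13 × 9.81 = 127.5 N down at 0.1 m → arm 1.08 m, τ = 127.5 × 1.08 = 137.7 N·m clockwise.
Net moment of known loads = 349.2 N·m clockwise.
An unknown mass m at 1.7 m has arm 0.52 m; its moment is m·g·0.52 counterclockwise.
Balancing moments: m × 9.81 × 0.52 = 349.2, giving m = 349.2 / (9.81 × 0.52) = 68.5 kg.

m ≈ 68.5 kg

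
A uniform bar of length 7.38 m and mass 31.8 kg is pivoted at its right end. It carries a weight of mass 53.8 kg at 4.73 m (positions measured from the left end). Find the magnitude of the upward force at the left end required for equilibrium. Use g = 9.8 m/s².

F ≈ 345 N

Taking torques about the right end:
Beam weight: 31.8 × 9.8 = 311.6 N down at 3.69 m → arm 3.69 m, τ = 311.6 × 3.69 = 1150 N·m counterclockwise.
Weight: 53.8 × 9.8 = 527.2 N down at 4.73 m → arm 2.65 m, τ = 527.2 × 2.65 = 1397 N·m counterclockwise.
Net moment of the loads = 2547 N·m counterclockwise.
The upward force F acts at the left end, arm 7.38 m, giving F × 7.38 clockwise.
Balancing moments: F × 7.38 = 2547, giving F = 2547 / 7.38 = 345 N.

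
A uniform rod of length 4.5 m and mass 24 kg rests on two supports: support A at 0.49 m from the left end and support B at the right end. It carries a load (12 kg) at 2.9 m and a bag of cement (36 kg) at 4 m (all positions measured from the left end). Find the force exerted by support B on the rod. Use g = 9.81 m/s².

Take moments about support A.
Beam weight: 24 × 9.81 = 235.4 N down at 2.25 m → arm 1.76 m, τ = 235.4 × 1.76 = 414.3 N·m clockwise.
Load: 12 × 9.81 = 117.7 N down at 2.9 m → arm 2.41 m, τ = 117.7 × 2.41 = 283.7 N·m clockwise.
Bag of cement: 36 × 9.81 = 353.2 N down at 4 m → arm 3.51 m, τ = 353.2 × 3.51 = 1240 N·m clockwise.
Net load moment about support A = 1938 N·m clockwise.
Reaction R at support B is upward at 4.5 m, arm 4.01 m → moment R × 4.01 counterclockwise.
Στ = 0 ⇒ R × 4.01 = 1938 ⇒ R = 483 N.

R_B ≈ 483 N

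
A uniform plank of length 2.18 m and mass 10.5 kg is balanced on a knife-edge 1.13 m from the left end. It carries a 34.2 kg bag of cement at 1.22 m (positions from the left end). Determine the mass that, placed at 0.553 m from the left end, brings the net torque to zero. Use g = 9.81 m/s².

Take moments about the knife-edge (at 1.13 m from the left end).
Beam weight: 10.5 × 9.81 = 103 N down at 1.09 m → arm 0.04 m, τ = 103 × 0.04 = 4.12 N·m counterclockwise.
Bag of cement: 34.2 × 9.81 = 335.5 N down at 1.22 m → arm 0.09 m, τ = 335.5 × 0.09 = 30.2 N·m clockwise.
Net moment of known loads = 26.08 N·m clockwise.
An unknown mass m at 0.553 m has arm 0.577 m; its moment is m·g·0.577 counterclockwise.
Setting net torque to zero: m × 9.81 × 0.577 = 26.08 → m = 26.08 / (9.81 × 0.577) = 4.61 kg.

m ≈ 4.61 kg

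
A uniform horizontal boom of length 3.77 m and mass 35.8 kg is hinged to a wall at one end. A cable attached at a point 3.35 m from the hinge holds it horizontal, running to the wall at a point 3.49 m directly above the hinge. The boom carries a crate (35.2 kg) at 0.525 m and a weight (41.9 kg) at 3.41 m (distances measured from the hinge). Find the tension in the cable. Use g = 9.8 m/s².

Take moments about the hinge.
Beam weight: 35.8 × 9.8 = 350.8 N down at 1.885 m → arm 1.885 m, τ = 350.8 × 1.885 = 661.3 N·m clockwise.
Crate: 35.2 × 9.8 = 345 N down at 0.525 m → arm 0.525 m, τ = 345 × 0.525 = 181.1 N·m clockwise.
Weight: 41.9 × 9.8 = 410.6 N down at 3.41 m → arm 3.41 m, τ = 410.6 × 3.41 = 1400 N·m clockwise.
Total clockwise load moment = 2242 N·m.
The cable tension T acts at 3.35 m; only its component perpendicular to the boom, T sinθ, produces torque. sinθ = h/√(h²+d²) = 3.49/√(3.49²+3.35²) = 0.7214.
Setting net torque to zero: T × 3.35 × 0.7214 = 2242 → T = 2242 / 2.417 = 928 N.

T ≈ 928 N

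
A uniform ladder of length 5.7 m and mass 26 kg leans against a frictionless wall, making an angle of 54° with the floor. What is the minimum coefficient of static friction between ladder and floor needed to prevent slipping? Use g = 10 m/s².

Take moments about the foot of the ladder.
Ladder weight 26×10 = 260 N acts at 2.85 m along the ladder; its horizontal arm is 2.85·cos54° = 1.675 m → τ = 435.5 N·m clockwise.
Wall normal N acts horizontally at the top; its moment arm is the height L sinθ = 5.7·sin54° = 4.611 m, counterclockwise.
Setting net torque to zero: N × 4.611 = 435.5 → N = 94.45 N.
ΣFx = 0 ⇒ f = N_wall = 94.45 N. ΣFy = 0 ⇒ N_floor = 260 N.
μ_min = f / N_floor = 94.45 / 260 = 0.363.

μ_min ≈ 0.363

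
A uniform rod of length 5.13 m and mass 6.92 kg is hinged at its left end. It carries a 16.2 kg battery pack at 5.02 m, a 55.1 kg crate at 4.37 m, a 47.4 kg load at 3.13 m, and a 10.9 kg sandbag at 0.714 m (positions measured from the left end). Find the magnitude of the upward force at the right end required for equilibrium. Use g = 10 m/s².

F ≈ 967 N

Taking torques about the left end:
Beam weight: 6.92 × 10 = 69.2 N down at 2.565 m → arm 2.565 m, τ = 69.2 × 2.565 = 177.5 N·m clockwise.
Battery pack: 16.2 × 10 = 162 N down at 5.02 m → arm 5.02 m, τ = 162 × 5.02 = 813.2 N·m clockwise.
Crate: 55.1 × 10 = 551 N down at 4.37 m → arm 4.37 m, τ = 551 × 4.37 = 2408 N·m clockwise.
Load: 47.4 × 10 = 474 N down at 3.13 m → arm 3.13 m, τ = 474 × 3.13 = 1484 N·m clockwise.
Sandbag: 10.9 × 10 = 109 N down at 0.714 m → arm 0.714 m, τ = 109 × 0.714 = 77.83 N·m clockwise.
Net moment of the loads = 4961 N·m clockwise.
The upward force F acts at the right end, arm 5.13 m, giving F × 5.13 counterclockwise.
Στ = 0 ⇒ F × 5.13 = 4961 ⇒ F = 4961 / 5.13 = 967 N.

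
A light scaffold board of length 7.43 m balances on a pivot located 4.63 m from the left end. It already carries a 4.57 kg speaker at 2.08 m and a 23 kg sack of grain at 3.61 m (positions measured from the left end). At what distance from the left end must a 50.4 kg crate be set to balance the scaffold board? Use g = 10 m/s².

x ≈ 5.33 m from the left end

Take moments about the pivot (at 4.63 m from the left end).
Speaker: 4.57 × 10 = 45.7 N down at 2.08 m → arm 2.55 m, τ = 45.7 × 2.55 = 116.5 N·m counterclockwise.
Sack of grain: 23 × 10 = 230 N down at 3.61 m → arm 1.02 m, τ = 230 × 1.02 = 234.6 N·m counterclockwise.
Net moment of existing loads = 351.1 N·m counterclockwise.
The crate weighs 50.4 × 10 = 504 N and must supply an equal clockwise moment, so its lever arm about the pivot is 351.1 / 504 = 0.697 m.
That puts it at 4.63 + 0.697 = 5.33 m from the left end.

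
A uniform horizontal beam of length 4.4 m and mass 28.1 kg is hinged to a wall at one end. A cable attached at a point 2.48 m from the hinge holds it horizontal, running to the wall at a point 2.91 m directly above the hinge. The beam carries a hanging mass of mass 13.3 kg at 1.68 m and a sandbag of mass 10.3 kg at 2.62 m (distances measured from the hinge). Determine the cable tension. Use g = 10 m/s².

Take moments about the hinge.
Beam weight: 28.1 × 10 = 281 N down at 2.2 m → arm 2.2 m, τ = 281 × 2.2 = 618.2 N·m clockwise.
Hanging mass: 13.3 × 10 = 133 N down at 1.68 m → arm 1.68 m, τ = 133 × 1.68 = 223.4 N·m clockwise.
Sandbag: 10.3 × 10 = 103 N down at 2.62 m → arm 2.62 m, τ = 103 × 2.62 = 269.9 N·m clockwise.
Total clockwise load moment = 1112 N·m.
The cable tension T acts at 2.48 m; only its component perpendicular to the beam, T sinθ, produces torque. sinθ = h/√(h²+d²) = 2.91/√(2.91²+2.48²) = 0.7611.
For rotational equilibrium, T × 2.48 × 0.7611 = 1112, so T = 1112 / 1.888 = 589 N.

T ≈ 589 N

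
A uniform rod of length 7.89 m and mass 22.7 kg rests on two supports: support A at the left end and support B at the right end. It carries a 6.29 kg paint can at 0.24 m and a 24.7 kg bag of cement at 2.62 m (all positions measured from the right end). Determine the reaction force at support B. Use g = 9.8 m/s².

R_B ≈ 333 N

Choose support A as the axis so its reaction then has zero moment arm.
Beam weight: 22.7 × 9.8 = 222.5 N down at 3.945 m → arm 3.945 m, τ = 222.5 × 3.945 = 877.8 N·m clockwise.
Paint can: 6.29 × 9.8 = 61.64 N down at 0.24 m → arm 7.65 m, τ = 61.64 × 7.65 = 471.5 N·m clockwise.
Bag of cement: 24.7 × 9.8 = 242.1 N down at 2.62 m → arm 5.27 m, τ = 242.1 × 5.27 = 1276 N·m clockwise.
Net load moment about support A = 2625 N·m clockwise.
Reaction R at support B is upward at 0 m, arm 7.89 m → moment R × 7.89 counterclockwise.
Στ = 0 ⇒ R × 7.89 = 2625 ⇒ R = 333 N.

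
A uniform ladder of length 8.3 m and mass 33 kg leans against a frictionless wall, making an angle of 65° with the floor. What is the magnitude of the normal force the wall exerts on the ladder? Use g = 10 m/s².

N_wall ≈ 76.9 N

Choose the foot of the ladder as the axis so the floor normal and friction both act there and drop out.
Ladder weight 33×10 = 330 N acts at 4.15 m along the ladder; its horizontal arm is 4.15·cos65° = 1.754 m → τ = 578.8 N·m clockwise.
Wall normal N acts horizontally at the top; its moment arm is the height L sinθ = 8.3·sin65° = 7.522 m, counterclockwise.
Balancing moments: N × 7.522 = 578.8, giving N = 76.9 N.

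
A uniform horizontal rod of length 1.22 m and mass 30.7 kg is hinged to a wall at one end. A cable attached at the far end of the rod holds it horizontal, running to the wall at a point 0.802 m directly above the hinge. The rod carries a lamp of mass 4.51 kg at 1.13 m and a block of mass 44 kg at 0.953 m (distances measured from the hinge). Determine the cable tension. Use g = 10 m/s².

Sum moments about the hinge (the unknown hinge reaction has zero arm there).
Beam weight: 30.7 × 10 = 307 N down at 0.61 m → arm 0.61 m, τ = 307 × 0.61 = 187.3 N·m clockwise.
Lamp: 4.51 × 10 = 45.1 N down at 1.13 m → arm 1.13 m, τ = 45.1 × 1.13 = 50.96 N·m clockwise.
Block: 44 × 10 = 440 N down at 0.953 m → arm 0.953 m, τ = 440 × 0.953 = 419.3 N·m clockwise.
Total clockwise load moment = 657.6 N·m.
The cable tension T acts at 1.22 m; only its component perpendicular to the rod, T sinθ, produces torque. sinθ = h/√(h²+d²) = 0.802/√(0.802²+1.22²) = 0.5493.
Setting net torque to zero: T × 1.22 × 0.5493 = 657.6 → T = 657.6 / 0.6701 = 981 N.

T ≈ 981 N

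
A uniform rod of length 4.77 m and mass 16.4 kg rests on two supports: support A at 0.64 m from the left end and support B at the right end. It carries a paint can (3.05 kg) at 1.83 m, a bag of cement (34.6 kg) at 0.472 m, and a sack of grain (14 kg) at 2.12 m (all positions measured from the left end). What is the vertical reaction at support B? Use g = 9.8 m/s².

Choose support A as the axis so its reaction then has zero moment arm.
Beam weight: 16.4 × 9.8 = 160.7 N down at 2.385 m → arm 1.745 m, τ = 160.7 × 1.745 = 280.4 N·m clockwise.
Paint can: 3.05 × 9.8 = 29.89 N down at 1.83 m → arm 1.19 m, τ = 29.89 × 1.19 = 35.57 N·m clockwise.
Bag of cement: 34.6 × 9.8 = 339.1 N down at 0.472 m → arm 0.168 m, τ = 339.1 × 0.168 = 56.97 N·m counterclockwise.
Sack of grain: 14 × 9.8 = 137.2 N down at 2.12 m → arm 1.48 m, τ = 137.2 × 1.48 = 203.1 N·m clockwise.
Net load moment about support A = 462.1 N·m clockwise.
Reaction R at support B is upward at 4.77 m, arm 4.13 m → moment R × 4.13 counterclockwise.
Στ = 0 ⇒ R × 4.13 = 462.1 ⇒ R = 112 N.

R_B ≈ 112 N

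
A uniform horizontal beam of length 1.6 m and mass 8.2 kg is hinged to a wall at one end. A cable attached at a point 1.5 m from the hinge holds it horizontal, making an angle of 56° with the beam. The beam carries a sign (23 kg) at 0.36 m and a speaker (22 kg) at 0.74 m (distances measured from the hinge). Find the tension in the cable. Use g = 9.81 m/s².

T ≈ 245 N

About the hinge:
Beam weight: 8.2 × 9.81 = 80.44 N down at 0.8 m → arm 0.8 m, τ = 80.44 × 0.8 = 64.35 N·m clockwise.
Sign: 23 × 9.81 = 225.6 N down at 0.36 m → arm 0.36 m, τ = 225.6 × 0.36 = 81.22 N·m clockwise.
Speaker: 22 × 9.81 = 215.8 N down at 0.74 m → arm 0.74 m, τ = 215.8 × 0.74 = 159.7 N·m clockwise.
Total clockwise load moment = 305.3 N·m.
The cable tension T acts at 1.5 m; only its component perpendicular to the beam, T sinθ, produces torque. sin 56° = 0.829.
For rotational equilibrium, T × 1.5 × 0.829 = 305.3, so T = 305.3 / 1.244 = 245 N.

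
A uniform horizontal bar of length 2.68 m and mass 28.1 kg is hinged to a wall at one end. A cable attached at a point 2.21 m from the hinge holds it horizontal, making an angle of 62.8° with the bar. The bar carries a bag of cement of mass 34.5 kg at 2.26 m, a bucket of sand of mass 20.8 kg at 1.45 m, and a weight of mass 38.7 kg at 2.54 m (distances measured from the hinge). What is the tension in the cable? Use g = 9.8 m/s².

T ≈ 1220 N

About the hinge:
Beam weight: 28.1 × 9.8 = 275.4 N down at 1.34 m → arm 1.34 m, τ = 275.4 × 1.34 = 369 N·m clockwise.
Bag of cement: 34.5 × 9.8 = 338.1 N down at 2.26 m → arm 2.26 m, τ = 338.1 × 2.26 = 764.1 N·m clockwise.
Bucket of sand: 20.8 × 9.8 = 203.8 N down at 1.45 m → arm 1.45 m, τ = 203.8 × 1.45 = 295.5 N·m clockwise.
Weight: 38.7 × 9.8 = 379.3 N down at 2.54 m → arm 2.54 m, τ = 379.3 × 2.54 = 963.4 N·m clockwise.
Total clockwise load moment = 2392 N·m.
The cable tension T acts at 2.21 m; only its component perpendicular to the bar, T sinθ, produces torque. sin 62.8° = 0.8894.
Στ = 0 ⇒ T × 2.21 × 0.8894 = 2392 ⇒ T = 2392 / 1.966 = 1220 N.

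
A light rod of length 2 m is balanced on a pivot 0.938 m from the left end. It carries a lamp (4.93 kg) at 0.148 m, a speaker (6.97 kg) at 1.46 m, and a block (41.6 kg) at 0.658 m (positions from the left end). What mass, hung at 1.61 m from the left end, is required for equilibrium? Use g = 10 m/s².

Choose the pivot (at 0.938 m from the left end) as the axis so the support reaction has zero arm there.
Lamp: 4.93 × 10 = 49.3 N down at 0.148 m → arm 0.79 m, τ = 49.3 × 0.79 = 38.95 N·m counterclockwise.
Speaker: 6.97 × 10 = 69.7 N down at 1.46 m → arm 0.522 m, τ = 69.7 × 0.522 = 36.38 N·m clockwise.
Block: 41.6 × 10 = 416 N down at 0.658 m → arm 0.28 m, τ = 416 × 0.28 = 116.5 N·m counterclockwise.
Net moment of known loads = 119.1 N·m counterclockwise.
An unknown mass m at 1.61 m has arm 0.672 m; its moment is m·g·0.672 clockwise.
Στ = 0 ⇒ m × 10 × 0.672 = 119.1 ⇒ m = 119.1 / (10 × 0.672) = 17.7 kg.

m ≈ 17.7 kg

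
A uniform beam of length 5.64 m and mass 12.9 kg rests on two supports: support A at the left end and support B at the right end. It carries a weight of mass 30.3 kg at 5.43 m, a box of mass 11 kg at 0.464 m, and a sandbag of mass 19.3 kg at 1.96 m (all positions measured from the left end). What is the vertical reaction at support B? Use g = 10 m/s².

Taking torques about support A:
Beam weight: 12.9 × 10 = 129 N down at 2.82 m → arm 2.82 m, τ = 129 × 2.82 = 363.8 N·m clockwise.
Weight: 30.3 × 10 = 303 N down at 5.43 m → arm 5.43 m, τ = 303 × 5.43 = 1645 N·m clockwise.
Box: 11 × 10 = 110 N down at 0.464 m → arm 0.464 m, τ = 110 × 0.464 = 51.04 N·m clockwise.
Sandbag: 19.3 × 10 = 193 N down at 1.96 m → arm 1.96 m, τ = 193 × 1.96 = 378.3 N·m clockwise.
Net load moment about support A = 2438 N·m clockwise.
Reaction R at support B is upward at 5.64 m, arm 5.64 m → moment R × 5.64 counterclockwise.
Balancing moments: R × 5.64 = 2438, giving R = 432 N.

R_B ≈ 432 N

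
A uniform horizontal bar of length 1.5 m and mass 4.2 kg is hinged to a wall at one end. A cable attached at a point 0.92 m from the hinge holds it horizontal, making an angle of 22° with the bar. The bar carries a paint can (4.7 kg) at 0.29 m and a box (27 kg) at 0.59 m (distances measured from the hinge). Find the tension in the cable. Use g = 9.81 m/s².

Sum moments about the hinge (the unknown hinge reaction has zero arm there).
Beam weight: 4.2 × 9.81 = 41.2 N down at 0.75 m → arm 0.75 m, τ = 41.2 × 0.75 = 30.9 N·m clockwise.
Paint can: 4.7 × 9.81 = 46.11 N down at 0.29 m → arm 0.29 m, τ = 46.11 × 0.29 = 13.37 N·m clockwise.
Box: 27 × 9.81 = 264.9 N down at 0.59 m → arm 0.59 m, τ = 264.9 × 0.59 = 156.3 N·m clockwise.
Total clockwise load moment = 200.6 N·m.
The cable tension T acts at 0.92 m; only its component perpendicular to the bar, T sinθ, produces torque. sin 22° = 0.3746.
For rotational equilibrium, T × 0.92 × 0.3746 = 200.6, so T = 200.6 / 0.3446 = 582 N.

T ≈ 582 N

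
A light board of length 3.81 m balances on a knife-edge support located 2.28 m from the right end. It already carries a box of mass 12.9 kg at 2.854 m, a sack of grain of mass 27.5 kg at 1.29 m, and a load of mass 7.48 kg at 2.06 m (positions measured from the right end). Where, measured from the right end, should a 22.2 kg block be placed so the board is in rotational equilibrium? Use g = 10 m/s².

x ≈ 3.25 m from the right end

Choose the knife-edge support (at 2.28 m from the right end) as the axis so the support reaction has zero arm there.
Box: 12.9 × 10 = 129 N down at 2.854 m → arm 0.574 m, τ = 129 × 0.574 = 74.05 N·m counterclockwise.
Sack of grain: 27.5 × 10 = 275 N down at 1.29 m → arm 0.99 m, τ = 275 × 0.99 = 272.2 N·m clockwise.
Load: 7.48 × 10 = 74.8 N down at 2.06 m → arm 0.22 m, τ = 74.8 × 0.22 = 16.46 N·m clockwise.
Net moment of existing loads = 214.6 N·m clockwise.
The block weighs 22.2 × 10 = 222 N and must supply an equal counterclockwise moment, so its lever arm about the knife-edge support is 214.6 / 222 = 0.967 m.
That puts it at 2.28 + 0.967 = 3.25 m from the right end.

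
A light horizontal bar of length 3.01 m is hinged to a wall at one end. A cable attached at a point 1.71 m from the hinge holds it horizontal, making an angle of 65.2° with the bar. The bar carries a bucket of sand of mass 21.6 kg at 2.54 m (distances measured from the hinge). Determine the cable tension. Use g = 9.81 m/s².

T ≈ 347 N

Choose the hinge as the axis so the unknown hinge reaction has zero arm there.
Bucket of sand: 21.6 × 9.81 = 211.9 N down at 2.54 m → arm 2.54 m, τ = 211.9 × 2.54 = 538.2 N·m clockwise.
Total clockwise load moment = 538.2 N·m.
The cable tension T acts at 1.71 m; only its component perpendicular to the bar, T sinθ, produces torque. sin 65.2° = 0.9078.
Setting net torque to zero: T × 1.71 × 0.9078 = 538.2 → T = 538.2 / 1.552 = 347 N.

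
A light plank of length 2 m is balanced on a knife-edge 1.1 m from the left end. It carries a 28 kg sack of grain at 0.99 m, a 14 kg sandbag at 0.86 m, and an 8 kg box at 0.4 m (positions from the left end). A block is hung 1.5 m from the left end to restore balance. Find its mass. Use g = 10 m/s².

m ≈ 30.1 kg

About the knife-edge (at 1.1 m from the left end):
Sack of grain: 28 × 10 = 280 N down at 0.99 m → arm 0.11 m, τ = 280 × 0.11 = 30.8 N·m counterclockwise.
Sandbag: 14 × 10 = 140 N down at 0.86 m → arm 0.24 m, τ = 140 × 0.24 = 33.6 N·m counterclockwise.
Box: 8 × 10 = 80 N down at 0.4 m → arm 0.7 m, τ = 80 × 0.7 = 56 N·m counterclockwise.
Net moment of known loads = 120.4 N·m counterclockwise.
An unknown mass m at 1.5 m has arm 0.4 m; its moment is m·g·0.4 clockwise.
Setting net torque to zero: m × 10 × 0.4 = 120.4 → m = 120.4 / (10 × 0.4) = 30.1 kg.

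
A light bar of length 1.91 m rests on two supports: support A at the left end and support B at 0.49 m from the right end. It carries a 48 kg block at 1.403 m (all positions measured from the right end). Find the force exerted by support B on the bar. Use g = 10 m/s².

Sum moments about support A (its reaction then has zero moment arm).
Block: 48 × 10 = 480 N down at 1.403 m → arm 0.507 m, τ = 480 × 0.507 = 243.4 N·m clockwise.
Net load moment about support A = 243.4 N·m clockwise.
Reaction R at support B is upward at 0.49 m, arm 1.42 m → moment R × 1.42 counterclockwise.
Στ = 0 ⇒ R × 1.42 = 243.4 ⇒ R = 171 N.

R_B ≈ 171 N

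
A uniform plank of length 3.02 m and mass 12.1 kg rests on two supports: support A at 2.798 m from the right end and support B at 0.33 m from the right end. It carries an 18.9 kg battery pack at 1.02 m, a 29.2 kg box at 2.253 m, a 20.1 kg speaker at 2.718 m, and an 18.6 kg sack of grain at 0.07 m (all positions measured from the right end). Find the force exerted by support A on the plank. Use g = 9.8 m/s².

R_A ≈ 503 N

About support B:
Beam weight: 12.1 × 9.8 = 118.6 N down at 1.51 m → arm 1.18 m, τ = 118.6 × 1.18 = 139.9 N·m counterclockwise.
Battery pack: 18.9 × 9.8 = 185.2 N down at 1.02 m → arm 0.69 m, τ = 185.2 × 0.69 = 127.8 N·m counterclockwise.
Box: 29.2 × 9.8 = 286.2 N down at 2.253 m → arm 1.923 m, τ = 286.2 × 1.923 = 550.4 N·m counterclockwise.
Speaker: 20.1 × 9.8 = 197 N down at 2.718 m → arm 2.388 m, τ = 197 × 2.388 = 470.4 N·m counterclockwise.
Sack of grain: 18.6 × 9.8 = 182.3 N down at 0.07 m → arm 0.26 m, τ = 182.3 × 0.26 = 47.4 N·m clockwise.
Net load moment about support B = 1241 N·m counterclockwise.
Reaction R at support A is upward at 2.798 m, arm 2.468 m → moment R × 2.468 clockwise.
Στ = 0 ⇒ R × 2.468 = 1241 ⇒ R = 503 N.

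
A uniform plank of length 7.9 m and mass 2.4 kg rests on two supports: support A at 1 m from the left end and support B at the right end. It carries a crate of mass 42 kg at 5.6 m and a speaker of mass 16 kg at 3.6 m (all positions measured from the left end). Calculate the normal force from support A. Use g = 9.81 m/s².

Choose support B as the axis so its reaction then has zero moment arm.
Beam weight: 2.4 × 9.81 = 23.54 N down at 3.95 m → arm 3.95 m, τ = 23.54 × 3.95 = 92.98 N·m counterclockwise.
Crate: 42 × 9.81 = 412 N down at 5.6 m → arm 2.3 m, τ = 412 × 2.3 = 947.6 N·m counterclockwise.
Speaker: 16 × 9.81 = 157 N down at 3.6 m → arm 4.3 m, τ = 157 × 4.3 = 675.1 N·m counterclockwise.
Net load moment about support B = 1716 N·m counterclockwise.
Reaction R at support A is upward at 1 m, arm 6.9 m → moment R × 6.9 clockwise.
Balancing moments: R × 6.9 = 1716, giving R = 249 N.

R_A ≈ 249 N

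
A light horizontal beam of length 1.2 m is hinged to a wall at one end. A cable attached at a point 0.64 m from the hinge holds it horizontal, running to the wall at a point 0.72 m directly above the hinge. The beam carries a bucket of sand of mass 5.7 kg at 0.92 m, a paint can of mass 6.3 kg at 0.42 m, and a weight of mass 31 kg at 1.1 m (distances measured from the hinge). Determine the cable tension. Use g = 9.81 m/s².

Sum moments about the hinge (the unknown hinge reaction has zero arm there).
Bucket of sand: 5.7 × 9.81 = 55.92 N down at 0.92 m → arm 0.92 m, τ = 55.92 × 0.92 = 51.45 N·m clockwise.
Paint can: 6.3 × 9.81 = 61.8 N down at 0.42 m → arm 0.42 m, τ = 61.8 × 0.42 = 25.96 N·m clockwise.
Weight: 31 × 9.81 = 304.1 N down at 1.1 m → arm 1.1 m, τ = 304.1 × 1.1 = 334.5 N·m clockwise.
Total clockwise load moment = 411.9 N·m.
The cable tension T acts at 0.64 m; only its component perpendicular to the beam, T sinθ, produces torque. sinθ = h/√(h²+d²) = 0.72/√(0.72²+0.64²) = 0.7474.
Setting net torque to zero: T × 0.64 × 0.7474 = 411.9 → T = 411.9 / 0.4783 = 861 N.

T ≈ 861 N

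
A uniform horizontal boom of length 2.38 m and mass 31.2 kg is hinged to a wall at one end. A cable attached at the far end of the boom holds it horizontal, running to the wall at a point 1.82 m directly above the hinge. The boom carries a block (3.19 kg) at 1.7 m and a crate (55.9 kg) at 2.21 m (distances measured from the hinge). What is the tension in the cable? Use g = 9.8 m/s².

T ≈ 1130 N

Sum moments about the hinge (the unknown hinge reaction has zero arm there).
Beam weight: 31.2 × 9.8 = 305.8 N down at 1.19 m → arm 1.19 m, τ = 305.8 × 1.19 = 363.9 N·m clockwise.
Block: 3.19 × 9.8 = 31.26 N down at 1.7 m → arm 1.7 m, τ = 31.26 × 1.7 = 53.14 N·m clockwise.
Crate: 55.9 × 9.8 = 547.8 N down at 2.21 m → arm 2.21 m, τ = 547.8 × 2.21 = 1211 N·m clockwise.
Total clockwise load moment = 1628 N·m.
The cable tension T acts at 2.38 m; only its component perpendicular to the boom, T sinθ, produces torque. sinθ = h/√(h²+d²) = 1.82/√(1.82²+2.38²) = 0.6075.
Στ = 0 ⇒ T × 2.38 × 0.6075 = 1628 ⇒ T = 1628 / 1.446 = 1130 N.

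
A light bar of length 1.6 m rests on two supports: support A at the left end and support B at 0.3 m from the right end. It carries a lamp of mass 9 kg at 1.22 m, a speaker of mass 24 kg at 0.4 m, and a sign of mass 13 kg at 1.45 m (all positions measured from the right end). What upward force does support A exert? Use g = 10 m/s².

About support B:
Lamp: 9 × 10 = 90 N down at 1.22 m → arm 0.92 m, τ = 90 × 0.92 = 82.8 N·m counterclockwise.
Speaker: 24 × 10 = 240 N down at 0.4 m → arm 0.1 m, τ = 240 × 0.1 = 24 N·m counterclockwise.
Sign: 13 × 10 = 130 N down at 1.45 m → arm 1.15 m, τ = 130 × 1.15 = 149.5 N·m counterclockwise.
Net load moment about support B = 256.3 N·m counterclockwise.
Reaction R at support A is upward at 1.6 m, arm 1.3 m → moment R × 1.3 clockwise.
Στ = 0 ⇒ R × 1.3 = 256.3 ⇒ R = 197 N.

R_A ≈ 197 N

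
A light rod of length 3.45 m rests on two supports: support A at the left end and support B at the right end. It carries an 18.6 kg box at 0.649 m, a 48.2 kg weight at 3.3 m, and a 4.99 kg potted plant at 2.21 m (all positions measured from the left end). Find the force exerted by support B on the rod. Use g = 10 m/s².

Take moments about support A.
Box: 18.6 × 10 = 186 N down at 0.649 m → arm 0.649 m, τ = 186 × 0.649 = 120.7 N·m clockwise.
Weight: 48.2 × 10 = 482 N down at 3.3 m → arm 3.3 m, τ = 482 × 3.3 = 1591 N·m clockwise.
Potted plant: 4.99 × 10 = 49.9 N down at 2.21 m → arm 2.21 m, τ = 49.9 × 2.21 = 110.3 N·m clockwise.
Net load moment about support A = 1822 N·m clockwise.
Reaction R at support B is upward at 3.45 m, arm 3.45 m → moment R × 3.45 counterclockwise.
For rotational equilibrium, R × 3.45 = 1822, so R = 528 N.

R_B ≈ 528 N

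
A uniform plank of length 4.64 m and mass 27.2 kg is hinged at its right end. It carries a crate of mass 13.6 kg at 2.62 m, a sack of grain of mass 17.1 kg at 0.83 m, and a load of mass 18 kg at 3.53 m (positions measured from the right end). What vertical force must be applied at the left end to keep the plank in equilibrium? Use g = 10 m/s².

Taking torques about the right end:
Beam weight: 27.2 × 10 = 272 N down at 2.32 m → arm 2.32 m, τ = 272 × 2.32 = 631 N·m counterclockwise.
Crate: 13.6 × 10 = 136 N down at 2.62 m → arm 2.62 m, τ = 136 × 2.62 = 356.3 N·m counterclockwise.
Sack of grain: 17.1 × 10 = 171 N down at 0.83 m → arm 0.83 m, τ = 171 × 0.83 = 141.9 N·m counterclockwise.
Load: 18 × 10 = 180 N down at 3.53 m → arm 3.53 m, τ = 180 × 3.53 = 635.4 N·m counterclockwise.
Net moment of the loads = 1765 N·m counterclockwise.
The upward force F acts at the left end, arm 4.64 m, giving F × 4.64 clockwise.
Setting net torque to zero: F × 4.64 = 1765 → F = 1765 / 4.64 = 380 N.

F ≈ 380 N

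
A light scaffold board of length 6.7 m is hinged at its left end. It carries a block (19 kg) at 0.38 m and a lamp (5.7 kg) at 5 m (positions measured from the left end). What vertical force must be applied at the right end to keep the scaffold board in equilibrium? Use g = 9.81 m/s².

F ≈ 52.3 N

Sum moments about the left end (the unknown pivot reaction has zero arm there).
Block: 19 × 9.81 = 186.4 N down at 0.38 m → arm 0.38 m, τ = 186.4 × 0.38 = 70.83 N·m clockwise.
Lamp: 5.7 × 9.81 = 55.92 N down at 5 m → arm 5 m, τ = 55.92 × 5 = 279.6 N·m clockwise.
Net moment of the loads = 350.4 N·m clockwise.
The upward force F acts at the right end, arm 6.7 m, giving F × 6.7 counterclockwise.
For rotational equilibrium, F × 6.7 = 350.4, so F = 350.4 / 6.7 = 52.3 N.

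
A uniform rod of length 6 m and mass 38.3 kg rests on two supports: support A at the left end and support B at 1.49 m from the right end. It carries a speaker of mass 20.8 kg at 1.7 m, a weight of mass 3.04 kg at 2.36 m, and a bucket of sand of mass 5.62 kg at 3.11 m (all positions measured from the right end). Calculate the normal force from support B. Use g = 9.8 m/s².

About support A:
Beam weight: 38.3 × 9.8 = 375.3 N down at 3 m → arm 3 m, τ = 375.3 × 3 = 1126 N·m clockwise.
Speaker: 20.8 × 9.8 = 203.8 N down at 1.7 m → arm 4.3 m, τ = 203.8 × 4.3 = 876.3 N·m clockwise.
Weight: 3.04 × 9.8 = 29.79 N down at 2.36 m → arm 3.64 m, τ = 29.79 × 3.64 = 108.4 N·m clockwise.
Bucket of sand: 5.62 × 9.8 = 55.08 N down at 3.11 m → arm 2.89 m, τ = 55.08 × 2.89 = 159.2 N·m clockwise.
Net load moment about support A = 2270 N·m clockwise.
Reaction R at support B is upward at 1.49 m, arm 4.51 m → moment R × 4.51 counterclockwise.
Setting net torque to zero: R × 4.51 = 2270 → R = 503 N.

R_B ≈ 503 N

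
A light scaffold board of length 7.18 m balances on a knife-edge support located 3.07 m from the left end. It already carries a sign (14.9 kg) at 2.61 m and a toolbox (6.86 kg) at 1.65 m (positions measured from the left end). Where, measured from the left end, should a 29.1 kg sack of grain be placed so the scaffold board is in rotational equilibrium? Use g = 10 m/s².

x ≈ 3.64 m from the left end

About the knife-edge support (at 3.07 m from the left end):
Sign: 14.9 × 10 = 149 N down at 2.61 m → arm 0.46 m, τ = 149 × 0.46 = 68.54 N·m counterclockwise.
Toolbox: 6.86 × 10 = 68.6 N down at 1.65 m → arm 1.42 m, τ = 68.6 × 1.42 = 97.41 N·m counterclockwise.
Net moment of existing loads = 165.9 N·m counterclockwise.
The sack of grain weighs 29.1 × 10 = 291 N and must supply an equal clockwise moment, so its lever arm about the knife-edge support is 165.9 / 291 = 0.57 m.
That puts it at 3.07 + 0.57 = 3.64 m from the left end.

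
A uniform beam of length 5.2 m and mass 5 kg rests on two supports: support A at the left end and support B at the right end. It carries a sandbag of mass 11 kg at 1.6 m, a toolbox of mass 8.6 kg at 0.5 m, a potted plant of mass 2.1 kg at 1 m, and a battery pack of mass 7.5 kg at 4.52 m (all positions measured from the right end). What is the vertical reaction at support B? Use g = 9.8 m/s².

R_B ≈ 202 N

About support A:
Beam weight: 5 × 9.8 = 49 N down at 2.6 m → arm 2.6 m, τ = 49 × 2.6 = 127.4 N·m clockwise.
Sandbag: 11 × 9.8 = 107.8 N down at 1.6 m → arm 3.6 m, τ = 107.8 × 3.6 = 388.1 N·m clockwise.
Toolbox: 8.6 × 9.8 = 84.28 N down at 0.5 m → arm 4.7 m, τ = 84.28 × 4.7 = 396.1 N·m clockwise.
Potted plant: 2.1 × 9.8 = 20.58 N down at 1 m → arm 4.2 m, τ = 20.58 × 4.2 = 86.44 N·m clockwise.
Battery pack: 7.5 × 9.8 = 73.5 N down at 4.52 m → arm 0.68 m, τ = 73.5 × 0.68 = 49.98 N·m clockwise.
Net load moment about support A = 1048 N·m clockwise.
Reaction R at support B is upward at 0 m, arm 5.2 m → moment R × 5.2 counterclockwise.
Στ = 0 ⇒ R × 5.2 = 1048 ⇒ R = 202 N.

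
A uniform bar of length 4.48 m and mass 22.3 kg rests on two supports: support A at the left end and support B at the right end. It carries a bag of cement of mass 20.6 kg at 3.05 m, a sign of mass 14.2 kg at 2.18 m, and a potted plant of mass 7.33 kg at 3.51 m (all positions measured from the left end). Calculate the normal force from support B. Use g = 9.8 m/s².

R_B ≈ 371 N

Sum moments about support A (its reaction then has zero moment arm).
Beam weight: 22.3 × 9.8 = 218.5 N down at 2.24 m → arm 2.24 m, τ = 218.5 × 2.24 = 489.4 N·m clockwise.
Bag of cement: 20.6 × 9.8 = 201.9 N down at 3.05 m → arm 3.05 m, τ = 201.9 × 3.05 = 615.8 N·m clockwise.
Sign: 14.2 × 9.8 = 139.2 N down at 2.18 m → arm 2.18 m, τ = 139.2 × 2.18 = 303.5 N·m clockwise.
Potted plant: 7.33 × 9.8 = 71.83 N down at 3.51 m → arm 3.51 m, τ = 71.83 × 3.51 = 252.1 N·m clockwise.
Net load moment about support A = 1661 N·m clockwise.
Reaction R at support B is upward at 4.48 m, arm 4.48 m → moment R × 4.48 counterclockwise.
Balancing moments: R × 4.48 = 1661, giving R = 371 N.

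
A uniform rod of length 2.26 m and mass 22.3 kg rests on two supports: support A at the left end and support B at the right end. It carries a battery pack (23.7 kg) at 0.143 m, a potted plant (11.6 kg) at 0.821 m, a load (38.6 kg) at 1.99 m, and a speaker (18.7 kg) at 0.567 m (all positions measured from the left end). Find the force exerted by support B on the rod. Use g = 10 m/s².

Taking torques about support A:
Beam weight: 22.3 × 10 = 223 N down at 1.13 m → arm 1.13 m, τ = 223 × 1.13 = 252 N·m clockwise.
Battery pack: 23.7 × 10 = 237 N down at 0.143 m → arm 0.143 m, τ = 237 × 0.143 = 33.89 N·m clockwise.
Potted plant: 11.6 × 10 = 116 N down at 0.821 m → arm 0.821 m, τ = 116 × 0.821 = 95.24 N·m clockwise.
Load: 38.6 × 10 = 386 N down at 1.99 m → arm 1.99 m, τ = 386 × 1.99 = 768.1 N·m clockwise.
Speaker: 18.7 × 10 = 187 N down at 0.567 m → arm 0.567 m, τ = 187 × 0.567 = 106 N·m clockwise.
Net load moment about support A = 1255 N·m clockwise.
Reaction R at support B is upward at 2.26 m, arm 2.26 m → moment R × 2.26 counterclockwise.
Setting net torque to zero: R × 2.26 = 1255 → R = 555 N.

R_B ≈ 555 N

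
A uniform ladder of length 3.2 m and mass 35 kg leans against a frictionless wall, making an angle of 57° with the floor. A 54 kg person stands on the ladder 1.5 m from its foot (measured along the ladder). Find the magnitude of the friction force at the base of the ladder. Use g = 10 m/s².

f ≈ 278 N

Choose the foot of the ladder as the axis so the floor normal and friction both act there and drop out.
Ladder weight 35×10 = 350 N acts at 1.6 m along the ladder; its horizontal arm is 1.6·cos57° = 0.8714 m → τ = 305 N·m clockwise.
Person: 54×10 = 540 N at 1.5 m → arm 0.817 m → τ = 441.2 N·m clockwise.
Wall normal N acts horizontally at the top; its moment arm is the height L sinθ = 3.2·sin57° = 2.684 m, counterclockwise.
Στ = 0 ⇒ N × 2.684 = 746.2 ⇒ N = 278 N.
ΣFx = 0: friction at the foot balances the wall's push, so f = N_wall = 278 N.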